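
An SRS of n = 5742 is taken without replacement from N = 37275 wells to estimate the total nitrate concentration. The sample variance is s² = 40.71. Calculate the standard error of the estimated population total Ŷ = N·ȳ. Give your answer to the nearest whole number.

Var(Ŷ) = N²·Var(ȳ) = N²·(1 − n/N)·s²/n.
f = 5742/37275 = 0.15404427; Var(ȳ) = 0.84595573·40.71/5742 = 0.0059977112.
Var(Ŷ) = 37275² · 0.0059977112 = 8.3333736 × 10^6.
SE(Ŷ) = √(8.3333736 × 10^6) = 2887.

2887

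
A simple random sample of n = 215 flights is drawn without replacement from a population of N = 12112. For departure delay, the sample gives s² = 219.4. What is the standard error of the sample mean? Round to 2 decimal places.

Under SRS without replacement, Var(ȳ) = (1 − f)·s²/n with f = n/N = 215/12112 = 0.01775099.
Var(ȳ) = (1 − 0.01775099)·219.4/215 = 0.98224901·1.0204651 = 1.0023508.
SE(ȳ) = √(1.0023508) = 1.00.

1.00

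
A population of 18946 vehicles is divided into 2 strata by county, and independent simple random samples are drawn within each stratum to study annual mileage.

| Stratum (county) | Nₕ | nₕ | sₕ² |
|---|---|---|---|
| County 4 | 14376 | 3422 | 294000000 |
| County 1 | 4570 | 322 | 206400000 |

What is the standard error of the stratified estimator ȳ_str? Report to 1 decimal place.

Var(ȳ_str) = Σₕ Wₕ²(1 − fₕ)sₕ²/nₕ with Wₕ = Nₕ/N, N = 18946.
County 4: Wₕ = 0.75878813; term = 0.75878813²·(1 − 0.23803561)·294000000/3422 = 37691.469.
County 1: Wₕ = 0.24121187; term = 0.24121187²·(1 − 0.07045952)·206400000/322 = 34667.256.
Sum = 72358.725.
SE = √(72358.725) = 269.0.

269.0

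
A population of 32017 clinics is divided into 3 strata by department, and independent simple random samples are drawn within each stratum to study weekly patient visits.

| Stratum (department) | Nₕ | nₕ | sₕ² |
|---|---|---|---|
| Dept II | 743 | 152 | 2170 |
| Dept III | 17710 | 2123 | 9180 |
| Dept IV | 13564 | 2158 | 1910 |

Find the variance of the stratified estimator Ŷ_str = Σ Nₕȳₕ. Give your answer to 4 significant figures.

1.337 × 10^9

Var(Ŷ_str) = Σₕ Nₕ²(1 − fₕ)sₕ²/nₕ.
Dept II: 743²·(1 − 152/743)·2170/152 = 6.2689159 × 10^6.
Dept III: 17710²·(1 − 2123/17710)·9180/2123 = 1.1936412 × 10^9.
Dept IV: 13564²·(1 − 2158/13564)·1910/2158 = 1.3693141 × 10^8.
Sum = 1.3368415 × 10^9.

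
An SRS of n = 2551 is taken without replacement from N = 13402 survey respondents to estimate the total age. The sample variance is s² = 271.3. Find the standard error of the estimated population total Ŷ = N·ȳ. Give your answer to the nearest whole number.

Var(Ŷ) = N²·Var(ȳ) = N²·(1 − n/N)·s²/n.
f = 2551/13402 = 0.19034472; Var(ȳ) = 0.80965528·271.3/2551 = 0.086107204.
Var(Ŷ) = 13402² · 0.086107204 = 1.5466025 × 10^7.
SE(Ŷ) = √(1.5466025 × 10^7) = 3933.

3933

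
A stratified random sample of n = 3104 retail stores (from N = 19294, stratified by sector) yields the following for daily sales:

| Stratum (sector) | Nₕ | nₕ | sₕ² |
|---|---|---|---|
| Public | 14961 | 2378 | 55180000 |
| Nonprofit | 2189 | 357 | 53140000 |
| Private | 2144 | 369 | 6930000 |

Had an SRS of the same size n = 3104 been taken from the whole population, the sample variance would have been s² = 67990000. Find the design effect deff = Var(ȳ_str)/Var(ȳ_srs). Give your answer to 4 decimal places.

0.7361

Var(ȳ_str) = Σ Wₕ²(1−fₕ)sₕ²/nₕ with Wₕ = Nₕ/19294:
  Public: (14961/19294)²·(1−2378/14961)·55180000/2378 = 11734.649
  Nonprofit: (2189/19294)²·(1−357/2189)·53140000/357 = 1603.5408
  Private: (2144/19294)²·(1−369/2144)·6930000/369 = 191.99303
  → Var(ȳ_str) = 13530.183.
Var(ȳ_srs) = (1 − 3104/19294)·67990000/3104 = 18380.101.
deff = 13530.183 / 18380.101 = 0.7361.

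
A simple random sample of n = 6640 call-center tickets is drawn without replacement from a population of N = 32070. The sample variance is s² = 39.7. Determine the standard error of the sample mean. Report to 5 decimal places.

Under SRS without replacement, Var(ȳ) = (1 − f)·s²/n with f = n/N = 6640/32070 = 0.20704708.
Var(ȳ) = (1 − 0.20704708)·39.7/6640 = 0.79295292·0.0059789157 = 0.0047409986.
SE(ȳ) = √(0.0047409986) = 0.06885.

0.06885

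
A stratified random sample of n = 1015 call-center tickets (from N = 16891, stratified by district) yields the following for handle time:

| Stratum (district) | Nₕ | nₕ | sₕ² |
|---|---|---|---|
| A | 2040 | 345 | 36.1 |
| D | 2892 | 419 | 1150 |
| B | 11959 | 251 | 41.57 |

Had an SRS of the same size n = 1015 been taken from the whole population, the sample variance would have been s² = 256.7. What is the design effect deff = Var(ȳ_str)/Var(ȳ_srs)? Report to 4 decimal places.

0.6367

Var(ȳ_str) = Σ Wₕ²(1−fₕ)sₕ²/nₕ with Wₕ = Nₕ/16891:
  A: (2040/16891)²·(1−345/2040)·36.1/345 = 0.0012681694
  D: (2892/16891)²·(1−419/2892)·1150/419 = 0.068801118
  B: (11959/16891)²·(1−251/11959)·41.57/251 = 0.081278028
  → Var(ȳ_str) = 0.15134732.
Var(ȳ_srs) = (1 − 1015/16891)·256.7/1015 = 0.23770896.
deff = 0.15134732 / 0.23770896 = 0.6367.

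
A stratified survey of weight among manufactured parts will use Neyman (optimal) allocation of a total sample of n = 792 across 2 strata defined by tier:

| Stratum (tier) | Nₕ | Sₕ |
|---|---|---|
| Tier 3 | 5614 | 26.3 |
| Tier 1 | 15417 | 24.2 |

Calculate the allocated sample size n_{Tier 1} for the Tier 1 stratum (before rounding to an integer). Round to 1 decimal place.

567.4

Neyman allocation: nₕ = n·NₕSₕ / Σⱼ NⱼSⱼ.
Σ NⱼSⱼ = 5614·26.3 + 15417·24.2 = 520739.6.
n_{Tier 1} = 792·15417·24.2 / 520739.6 = 567.4.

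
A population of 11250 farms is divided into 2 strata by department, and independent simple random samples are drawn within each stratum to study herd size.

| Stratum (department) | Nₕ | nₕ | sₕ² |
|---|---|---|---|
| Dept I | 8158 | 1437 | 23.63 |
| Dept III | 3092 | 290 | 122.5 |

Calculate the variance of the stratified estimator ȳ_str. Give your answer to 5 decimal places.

Var(ȳ_str) = Σₕ Wₕ²(1 − fₕ)sₕ²/nₕ with Wₕ = Nₕ/N, N = 11250.
Dept I: Wₕ = 0.72515556; term = 0.72515556²·(1 − 0.17614611)·23.63/1437 = 0.0071239277.
Dept III: Wₕ = 0.27484444; term = 0.27484444²·(1 − 0.09379043)·122.5/290 = 0.028916163.
Sum = 0.036040091.

0.03604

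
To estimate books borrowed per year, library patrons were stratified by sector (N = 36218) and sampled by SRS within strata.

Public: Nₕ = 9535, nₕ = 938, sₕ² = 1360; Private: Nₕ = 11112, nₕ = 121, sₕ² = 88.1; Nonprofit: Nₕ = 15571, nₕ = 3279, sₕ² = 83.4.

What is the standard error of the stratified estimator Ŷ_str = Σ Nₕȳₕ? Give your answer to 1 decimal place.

Var(Ŷ_str) = Σₕ Nₕ²(1 − fₕ)sₕ²/nₕ.
Public: 9535²·(1 − 938/9535)·1360/938 = 1.1885123 × 10^8.
Private: 11112²·(1 − 121/11112)·88.1/121 = 8.8924202 × 10^7.
Nonprofit: 15571²·(1 − 3279/15571)·83.4/3279 = 4.8681471 × 10^6.
Sum = 2.1264358 × 10^8.
SE = √(2.1264358 × 10^8) = 14582.3.

14582.3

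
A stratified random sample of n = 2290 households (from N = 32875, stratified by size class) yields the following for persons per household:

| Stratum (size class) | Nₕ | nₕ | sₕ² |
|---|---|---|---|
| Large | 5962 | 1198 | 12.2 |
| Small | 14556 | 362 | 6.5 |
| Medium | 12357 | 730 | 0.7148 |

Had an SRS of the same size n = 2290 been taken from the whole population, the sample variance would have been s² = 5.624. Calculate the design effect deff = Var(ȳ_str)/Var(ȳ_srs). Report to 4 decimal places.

Var(ȳ_str) = Σ Wₕ²(1−fₕ)sₕ²/nₕ with Wₕ = Nₕ/32875:
  Large: (5962/32875)²·(1−1198/5962)·12.2/1198 = 2.6763026 × 10^-4
  Small: (14556/32875)²·(1−362/14556)·6.5/362 = 0.0034325756
  Medium: (12357/32875)²·(1−730/12357)·0.7148/730 = 1.3016999 × 10^-4
  → Var(ȳ_str) = 0.0038303759.
Var(ȳ_srs) = (1 − 2290/32875)·5.624/2290 = 0.002284823.
deff = 0.0038303759 / 0.002284823 = 1.6764.

1.6764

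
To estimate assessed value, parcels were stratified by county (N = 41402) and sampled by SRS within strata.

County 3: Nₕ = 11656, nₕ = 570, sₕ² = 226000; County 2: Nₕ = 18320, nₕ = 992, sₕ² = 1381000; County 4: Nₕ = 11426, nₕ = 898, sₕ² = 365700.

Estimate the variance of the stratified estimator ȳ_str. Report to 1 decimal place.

Var(ȳ_str) = Σₕ Wₕ²(1 − fₕ)sₕ²/nₕ with Wₕ = Nₕ/N, N = 41402.
County 3: Wₕ = 0.28153229; term = 0.28153229²·(1 − 0.04890185)·226000/570 = 29.889273.
County 2: Wₕ = 0.44249070; term = 0.44249070²·(1 − 0.05414847)·1381000/992 = 257.81802.
County 4: Wₕ = 0.27597701; term = 0.27597701²·(1 − 0.07859268)·365700/898 = 28.578937.
Sum = 316.28623.

316.3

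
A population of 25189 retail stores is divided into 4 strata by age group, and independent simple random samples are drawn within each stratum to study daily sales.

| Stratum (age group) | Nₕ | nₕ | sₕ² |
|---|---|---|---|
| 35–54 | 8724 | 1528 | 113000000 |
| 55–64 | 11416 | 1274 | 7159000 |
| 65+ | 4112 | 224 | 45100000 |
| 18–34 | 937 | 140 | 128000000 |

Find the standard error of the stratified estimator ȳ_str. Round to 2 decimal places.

Var(ȳ_str) = Σₕ Wₕ²(1 − fₕ)sₕ²/nₕ with Wₕ = Nₕ/N, N = 25189.
35–54: Wₕ = 0.34634166; term = 0.34634166²·(1 − 0.17514901)·113000000/1528 = 7317.1178.
55–64: Wₕ = 0.45321370; term = 0.45321370²·(1 − 0.11159776)·7159000/1274 = 1025.4126.
65+: Wₕ = 0.16324586; term = 0.16324586²·(1 − 0.05447471)·45100000/224 = 5073.2473.
18–34: Wₕ = 0.03719878; term = 0.03719878²·(1 − 0.14941302)·128000000/140 = 1076.1133.
Sum = 14491.891.
SE = √(14491.891) = 120.38.

120.38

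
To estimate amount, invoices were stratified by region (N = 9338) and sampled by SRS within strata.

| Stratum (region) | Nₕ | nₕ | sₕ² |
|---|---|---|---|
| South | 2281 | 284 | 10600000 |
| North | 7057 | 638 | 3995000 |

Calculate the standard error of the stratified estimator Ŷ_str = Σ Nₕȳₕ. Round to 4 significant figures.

Var(Ŷ_str) = Σₕ Nₕ²(1 − fₕ)sₕ²/nₕ.
South: 2281²·(1 − 284/2281)·10600000/284 = 1.7001642 × 10^11.
North: 7057²·(1 − 638/7057)·3995000/638 = 2.8365053 × 10^11.
Sum = 4.5366695 × 10^11.
SE = √(4.5366695 × 10^11) = 673500.

673500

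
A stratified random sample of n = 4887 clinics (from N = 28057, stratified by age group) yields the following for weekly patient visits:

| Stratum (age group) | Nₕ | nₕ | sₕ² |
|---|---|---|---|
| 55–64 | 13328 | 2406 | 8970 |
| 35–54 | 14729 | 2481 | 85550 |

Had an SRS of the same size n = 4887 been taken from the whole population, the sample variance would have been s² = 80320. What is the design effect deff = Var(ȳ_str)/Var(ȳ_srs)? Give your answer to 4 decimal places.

Var(ȳ_str) = Σ Wₕ²(1−fₕ)sₕ²/nₕ with Wₕ = Nₕ/28057:
  55–64: (13328/28057)²·(1−2406/13328)·8970/2406 = 0.68941624
  35–54: (14729/28057)²·(1−2481/14729)·85550/2481 = 7.902222
  → Var(ȳ_str) = 8.5916382.
Var(ȳ_srs) = (1 − 4887/28057)·80320/4887 = 13.572697.
deff = 8.5916382 / 13.572697 = 0.6330.

0.6330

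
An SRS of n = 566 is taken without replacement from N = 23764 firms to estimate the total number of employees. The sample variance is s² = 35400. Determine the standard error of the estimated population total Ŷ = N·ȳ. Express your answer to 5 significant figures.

185690

Var(Ŷ) = N²·Var(ȳ) = N²·(1 − n/N)·s²/n.
f = 566/23764 = 0.02381754; Var(ȳ) = 0.97618246·35400/566 = 61.054521.
Var(Ŷ) = 23764² · 61.054521 = 3.4479179 × 10^10.
SE(Ŷ) = √(3.4479179 × 10^10) = 185690.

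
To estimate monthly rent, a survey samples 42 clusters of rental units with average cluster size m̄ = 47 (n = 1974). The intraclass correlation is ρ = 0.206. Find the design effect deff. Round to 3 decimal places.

10.476

deff = 1 + (47 − 1)·0.206 = 1 + 9.476 = 10.476.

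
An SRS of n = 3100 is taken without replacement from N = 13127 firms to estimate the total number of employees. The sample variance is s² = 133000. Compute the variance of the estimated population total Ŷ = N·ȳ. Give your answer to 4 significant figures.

5.647 × 10^9

Var(Ŷ) = N²·Var(ȳ) = N²·(1 − n/N)·s²/n.
f = 3100/13127 = 0.23615449; Var(ȳ) = 0.76384551·133000/3100 = 32.771436.
Var(Ŷ) = 13127² · 32.771436 = 5.6471125 × 10^9.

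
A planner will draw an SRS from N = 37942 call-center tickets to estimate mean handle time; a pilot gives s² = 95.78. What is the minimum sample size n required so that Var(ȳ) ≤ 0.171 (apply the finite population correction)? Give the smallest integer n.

552

Without fpc, n₀ = s²/D = 95.78/0.171 = 560.1170.
With fpc, (1 − n/N)·s²/n ≤ D requires n ≥ n₀/(1 + n₀/N) = 560.1170/(1 + 560.1170/37942) = 551.9686.
Rounding up, n = 552.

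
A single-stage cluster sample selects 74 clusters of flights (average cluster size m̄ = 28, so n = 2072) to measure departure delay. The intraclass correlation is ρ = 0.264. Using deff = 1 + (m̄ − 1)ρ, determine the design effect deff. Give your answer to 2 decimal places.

deff = 1 + (28 − 1)·0.264 = 1 + 7.128 = 8.128.

8.13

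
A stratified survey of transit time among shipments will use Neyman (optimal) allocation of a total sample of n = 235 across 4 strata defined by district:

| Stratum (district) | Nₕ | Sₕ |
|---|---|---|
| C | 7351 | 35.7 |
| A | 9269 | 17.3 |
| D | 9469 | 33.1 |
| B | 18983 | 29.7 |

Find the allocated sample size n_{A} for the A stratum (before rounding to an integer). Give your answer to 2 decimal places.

28.99

Neyman allocation: nₕ = n·NₕSₕ / Σⱼ NⱼSⱼ.
Σ NⱼSⱼ = 7351·35.7 + 9269·17.3 + 9469·33.1 + 18983·29.7 = 1.3000034 × 10^6.
n_{A} = 235·9269·17.3 / (1.3000034 × 10^6) = 28.99.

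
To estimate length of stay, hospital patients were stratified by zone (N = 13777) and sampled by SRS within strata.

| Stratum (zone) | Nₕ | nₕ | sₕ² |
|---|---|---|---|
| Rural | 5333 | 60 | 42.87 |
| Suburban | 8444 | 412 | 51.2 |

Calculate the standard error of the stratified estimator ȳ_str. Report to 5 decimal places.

0.38764

Var(ȳ_str) = Σₕ Wₕ²(1 − fₕ)sₕ²/nₕ with Wₕ = Nₕ/N, N = 13777.
Rural: Wₕ = 0.38709443; term = 0.38709443²·(1 − 0.01125070)·42.87/60 = 0.10585766.
Suburban: Wₕ = 0.61290557; term = 0.61290557²·(1 − 0.04879204)·51.2/412 = 0.044405356.
Sum = 0.15026302.
SE = √(0.15026302) = 0.38764.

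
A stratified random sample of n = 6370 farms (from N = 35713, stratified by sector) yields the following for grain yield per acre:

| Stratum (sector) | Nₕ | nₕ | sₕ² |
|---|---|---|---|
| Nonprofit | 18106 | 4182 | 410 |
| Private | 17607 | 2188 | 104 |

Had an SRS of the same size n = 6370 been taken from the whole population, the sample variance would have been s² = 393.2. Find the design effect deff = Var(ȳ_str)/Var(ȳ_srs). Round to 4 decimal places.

Var(ȳ_str) = Σ Wₕ²(1−fₕ)sₕ²/nₕ with Wₕ = Nₕ/35713:
  Nonprofit: (18106/35713)²·(1−4182/18106)·410/4182 = 0.019379104
  Private: (17607/35713)²·(1−2188/17607)·104/2188 = 0.01011754
  → Var(ȳ_str) = 0.029496644.
Var(ȳ_srs) = (1 − 6370/35713)·393.2/6370 = 0.050716848.
deff = 0.029496644 / 0.050716848 = 0.5816.

0.5816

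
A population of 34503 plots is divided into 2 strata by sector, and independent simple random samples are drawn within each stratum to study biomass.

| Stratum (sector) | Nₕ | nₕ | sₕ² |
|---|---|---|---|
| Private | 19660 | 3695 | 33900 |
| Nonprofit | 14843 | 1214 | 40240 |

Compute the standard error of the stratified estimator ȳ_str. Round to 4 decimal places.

Var(ȳ_str) = Σₕ Wₕ²(1 − fₕ)sₕ²/nₕ with Wₕ = Nₕ/N, N = 34503.
Private: Wₕ = 0.56980552; term = 0.56980552²·(1 − 0.18794507)·33900/3695 = 2.4189338.
Nonprofit: Wₕ = 0.43019448; term = 0.43019448²·(1 − 0.08178940)·40240/1214 = 5.6326303.
Sum = 8.0515641.
SE = √(8.0515641) = 2.8375.

2.8375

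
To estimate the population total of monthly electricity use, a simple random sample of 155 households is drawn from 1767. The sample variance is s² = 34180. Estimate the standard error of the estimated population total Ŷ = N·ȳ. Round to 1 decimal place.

25062.3

Var(Ŷ) = N²·Var(ȳ) = N²·(1 − n/N)·s²/n.
f = 155/1767 = 0.08771930; Var(ȳ) = 0.91228070·34180/155 = 201.17261.
Var(Ŷ) = 1767² · 201.17261 = 6.2811903 × 10^8.
SE(Ŷ) = √(6.2811903 × 10^8) = 25062.3.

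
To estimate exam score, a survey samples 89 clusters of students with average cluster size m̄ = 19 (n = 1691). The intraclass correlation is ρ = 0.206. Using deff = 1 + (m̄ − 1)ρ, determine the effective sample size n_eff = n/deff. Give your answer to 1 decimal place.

deff = 1 + (19 − 1)·0.206 = 1 + 3.708 = 4.708.
n_eff = 1691 / 4.708 = 359.2.

359.2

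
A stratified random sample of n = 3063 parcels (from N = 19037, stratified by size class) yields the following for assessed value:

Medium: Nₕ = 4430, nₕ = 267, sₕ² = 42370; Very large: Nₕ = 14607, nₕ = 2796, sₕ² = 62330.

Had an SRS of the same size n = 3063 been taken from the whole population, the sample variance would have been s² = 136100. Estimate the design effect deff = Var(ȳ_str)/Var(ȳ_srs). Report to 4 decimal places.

Var(ȳ_str) = Σ Wₕ²(1−fₕ)sₕ²/nₕ with Wₕ = Nₕ/19037:
  Medium: (4430/19037)²·(1−267/4430)·42370/267 = 8.0753308
  Very large: (14607/19037)²·(1−2796/14607)·62330/2796 = 10.612327
  → Var(ȳ_str) = 18.687658.
Var(ȳ_srs) = (1 − 3063/19037)·136100/3063 = 37.284326.
deff = 18.687658 / 37.284326 = 0.5012.

0.5012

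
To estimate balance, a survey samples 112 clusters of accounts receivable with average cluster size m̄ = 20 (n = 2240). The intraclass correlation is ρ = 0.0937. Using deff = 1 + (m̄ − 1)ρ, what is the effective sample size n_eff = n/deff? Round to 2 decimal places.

805.67

deff = 1 + (20 − 1)·0.0937 = 1 + 1.7803 = 2.7803.
n_eff = 2240 / 2.7803 = 805.67.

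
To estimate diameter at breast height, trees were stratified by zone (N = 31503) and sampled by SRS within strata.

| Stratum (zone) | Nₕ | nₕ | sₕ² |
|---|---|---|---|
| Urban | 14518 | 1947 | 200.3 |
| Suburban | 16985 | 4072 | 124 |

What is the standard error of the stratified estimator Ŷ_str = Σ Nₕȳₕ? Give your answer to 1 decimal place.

5045.2

Var(Ŷ_str) = Σₕ Nₕ²(1 − fₕ)sₕ²/nₕ.
Urban: 14518²·(1 − 1947/14518)·200.3/1947 = 1.8775505 × 10^7.
Suburban: 16985²·(1 − 4072/16985)·124/4072 = 6.6789258 × 10^6.
Sum = 2.5454431 × 10^7.
SE = √(2.5454431 × 10^7) = 5045.2.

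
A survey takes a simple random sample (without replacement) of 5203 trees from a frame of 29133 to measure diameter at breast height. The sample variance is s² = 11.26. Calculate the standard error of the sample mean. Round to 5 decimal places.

0.04216

Under SRS without replacement, Var(ȳ) = (1 − f)·s²/n with f = n/N = 5203/29133 = 0.17859472.
Var(ȳ) = (1 − 0.17859472)·11.26/5203 = 0.82140528·0.0021641361 = 0.0017776328.
SE(ȳ) = √(0.0017776328) = 0.04216.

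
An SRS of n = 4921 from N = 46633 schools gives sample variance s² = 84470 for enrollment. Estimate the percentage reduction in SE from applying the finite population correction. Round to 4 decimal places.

f = n/N = 4921/46633 = 0.10552613.
SE_no-fpc = √(s²/n) = 4.1430919; SE_fpc = √((1−f)s²/n) = 3.9183966.
Ratio = √(1−f) = 0.94576629. Reduction = 100·(1 − 0.94576629) = 5.4234%.

5.4234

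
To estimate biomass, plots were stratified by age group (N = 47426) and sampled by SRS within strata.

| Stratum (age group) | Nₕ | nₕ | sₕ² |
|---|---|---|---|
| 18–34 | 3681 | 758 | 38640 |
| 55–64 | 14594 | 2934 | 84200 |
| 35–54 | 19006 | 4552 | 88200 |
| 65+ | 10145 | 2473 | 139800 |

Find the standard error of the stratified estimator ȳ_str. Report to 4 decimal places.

2.5957

Var(ȳ_str) = Σₕ Wₕ²(1 − fₕ)sₕ²/nₕ with Wₕ = Nₕ/N, N = 47426.
18–34: Wₕ = 0.07761565; term = 0.07761565²·(1 − 0.20592230)·38640/758 = 0.24385381.
55–64: Wₕ = 0.30772150; term = 0.30772150²·(1 − 0.20104152)·84200/2934 = 2.1711603.
35–54: Wₕ = 0.40075064; term = 0.40075064²·(1 − 0.23950331)·88200/4552 = 2.3665305.
65+: Wₕ = 0.21391220; term = 0.21391220²·(1 − 0.24376540)·139800/2473 = 1.9561885.
Sum = 6.7377331.
SE = √(6.7377331) = 2.5957.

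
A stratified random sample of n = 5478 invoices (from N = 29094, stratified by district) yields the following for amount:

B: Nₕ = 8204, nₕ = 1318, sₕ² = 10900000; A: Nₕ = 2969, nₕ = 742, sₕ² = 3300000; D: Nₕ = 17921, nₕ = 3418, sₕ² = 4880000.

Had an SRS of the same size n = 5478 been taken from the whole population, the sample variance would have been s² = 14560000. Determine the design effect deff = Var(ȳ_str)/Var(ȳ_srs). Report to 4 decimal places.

Var(ȳ_str) = Σ Wₕ²(1−fₕ)sₕ²/nₕ with Wₕ = Nₕ/29094:
  B: (8204/29094)²·(1−1318/8204)·10900000/1318 = 551.94638
  A: (2969/29094)²·(1−742/2969)·3300000/742 = 34.740301
  D: (17921/29094)²·(1−3418/17921)·4880000/3418 = 438.39035
  → Var(ȳ_str) = 1025.077.
Var(ȳ_srs) = (1 − 5478/29094)·14560000/5478 = 2157.4575.
deff = 1025.077 / 2157.4575 = 0.4751.

0.4751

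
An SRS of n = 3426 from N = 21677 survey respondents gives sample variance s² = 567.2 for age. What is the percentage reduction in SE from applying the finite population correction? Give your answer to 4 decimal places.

8.2420

f = n/N = 3426/21677 = 0.15804770.
SE_no-fpc = √(s²/n) = 0.40688758; SE_fpc = √((1−f)s²/n) = 0.37335174.
Ratio = √(1−f) = 0.91757959. Reduction = 100·(1 − 0.91757959) = 8.2420%.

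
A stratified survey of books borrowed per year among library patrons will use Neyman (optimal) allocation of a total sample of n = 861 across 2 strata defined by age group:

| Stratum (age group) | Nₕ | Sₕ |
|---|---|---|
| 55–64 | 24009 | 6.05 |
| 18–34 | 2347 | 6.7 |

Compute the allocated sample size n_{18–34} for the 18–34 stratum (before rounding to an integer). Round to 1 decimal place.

Neyman allocation: nₕ = n·NₕSₕ / Σⱼ NⱼSⱼ.
Σ NⱼSⱼ = 24009·6.05 + 2347·6.7 = 160979.35.
n_{18–34} = 861·2347·6.7 / 160979.35 = 84.1.

84.1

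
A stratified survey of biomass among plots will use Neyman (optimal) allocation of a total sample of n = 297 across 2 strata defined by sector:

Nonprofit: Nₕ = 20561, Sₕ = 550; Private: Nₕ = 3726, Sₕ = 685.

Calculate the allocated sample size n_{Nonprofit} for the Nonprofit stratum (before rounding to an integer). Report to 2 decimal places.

Neyman allocation: nₕ = n·NₕSₕ / Σⱼ NⱼSⱼ.
Σ NⱼSⱼ = 20561·550 + 3726·685 = 1.386086 × 10^7.
n_{Nonprofit} = 297·20561·550 / (1.386086 × 10^7) = 242.31.

242.31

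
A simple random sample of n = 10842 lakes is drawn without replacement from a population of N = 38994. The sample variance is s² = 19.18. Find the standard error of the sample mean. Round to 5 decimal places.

0.03574

Under SRS without replacement, Var(ȳ) = (1 − f)·s²/n with f = n/N = 10842/38994 = 0.27804278.
Var(ȳ) = (1 − 0.27804278)·19.18/10842 = 0.72195722·0.0017690463 = 0.0012771758.
SE(ȳ) = √(0.0012771758) = 0.03574.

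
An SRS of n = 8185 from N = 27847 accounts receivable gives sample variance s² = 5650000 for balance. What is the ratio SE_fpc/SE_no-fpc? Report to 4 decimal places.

f = n/N = 8185/27847 = 0.29392753.
SE_no-fpc = √(s²/n) = 26.273316; SE_fpc = √((1−f)s²/n) = 22.076973.
Ratio = √(1−f) = 0.84028118.

0.8403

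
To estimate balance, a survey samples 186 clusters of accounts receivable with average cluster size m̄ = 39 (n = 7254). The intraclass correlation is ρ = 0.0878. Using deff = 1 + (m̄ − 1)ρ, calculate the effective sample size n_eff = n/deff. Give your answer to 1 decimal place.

deff = 1 + (39 − 1)·0.0878 = 1 + 3.3364 = 4.3364.
n_eff = 7254 / 4.3364 = 1672.8.

1672.8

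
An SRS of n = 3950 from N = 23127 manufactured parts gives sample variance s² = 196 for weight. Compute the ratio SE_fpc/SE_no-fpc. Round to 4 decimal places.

f = n/N = 3950/23127 = 0.17079604.
SE_no-fpc = √(s²/n) = 0.22275604; SE_fpc = √((1−f)s²/n) = 0.20284307.
Ratio = √(1−f) = 0.91060637.

0.9106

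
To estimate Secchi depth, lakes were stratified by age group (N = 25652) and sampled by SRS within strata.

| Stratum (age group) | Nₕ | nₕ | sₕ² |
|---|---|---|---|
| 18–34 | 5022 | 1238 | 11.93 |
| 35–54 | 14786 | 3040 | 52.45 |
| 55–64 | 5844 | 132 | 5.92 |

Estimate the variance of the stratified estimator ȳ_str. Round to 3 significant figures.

0.00711

Var(ȳ_str) = Σₕ Wₕ²(1 − fₕ)sₕ²/nₕ with Wₕ = Nₕ/N, N = 25652.
18–34: Wₕ = 0.19577421; term = 0.19577421²·(1 − 0.24651533)·11.93/1238 = 2.7829485 × 10^-4.
35–54: Wₕ = 0.57640730; term = 0.57640730²·(1 − 0.20559989)·52.45/3040 = 0.0045537601.
55–64: Wₕ = 0.22781849; term = 0.22781849²·(1 − 0.02258727)·5.92/132 = 0.0022751169.
Sum = 0.0071071719.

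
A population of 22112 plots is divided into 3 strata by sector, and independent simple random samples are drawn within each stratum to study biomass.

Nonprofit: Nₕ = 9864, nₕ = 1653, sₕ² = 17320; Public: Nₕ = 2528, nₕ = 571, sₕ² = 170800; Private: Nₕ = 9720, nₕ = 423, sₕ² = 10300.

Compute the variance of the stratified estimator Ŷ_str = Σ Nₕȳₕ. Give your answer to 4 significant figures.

4.529 × 10^9

Var(Ŷ_str) = Σₕ Nₕ²(1 − fₕ)sₕ²/nₕ.
Nonprofit: 9864²·(1 − 1653/9864)·17320/1653 = 8.4864127 × 10^8.
Public: 2528²·(1 − 571/2528)·170800/571 = 1.4798567 × 10^9.
Private: 9720²·(1 − 423/9720)·10300/423 = 2.2004219 × 10^9.
Sum = 4.5289199 × 10^9.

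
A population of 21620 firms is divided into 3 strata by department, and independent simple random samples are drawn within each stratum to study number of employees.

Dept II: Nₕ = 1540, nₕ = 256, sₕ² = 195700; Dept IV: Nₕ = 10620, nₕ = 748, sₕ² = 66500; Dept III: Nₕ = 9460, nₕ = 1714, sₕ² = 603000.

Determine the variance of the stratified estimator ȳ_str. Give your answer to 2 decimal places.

78.33

Var(ȳ_str) = Σₕ Wₕ²(1 − fₕ)sₕ²/nₕ with Wₕ = Nₕ/N, N = 21620.
Dept II: Wₕ = 0.07123034; term = 0.07123034²·(1 − 0.16623377)·195700/256 = 3.2338899.
Dept IV: Wₕ = 0.49121184; term = 0.49121184²·(1 − 0.07043315)·66500/748 = 19.940605.
Dept III: Wₕ = 0.43755782; term = 0.43755782²·(1 − 0.18118393)·603000/1714 = 55.152315.
Sum = 78.32681.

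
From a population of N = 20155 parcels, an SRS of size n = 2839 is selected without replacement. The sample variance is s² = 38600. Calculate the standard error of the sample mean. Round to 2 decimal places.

3.42

Under SRS without replacement, Var(ȳ) = (1 − f)·s²/n with f = n/N = 2839/20155 = 0.14085835.
Var(ȳ) = (1 − 0.14085835)·38600/2839 = 0.85914165·13.596337 = 11.681179.
SE(ȳ) = √(11.681179) = 3.42.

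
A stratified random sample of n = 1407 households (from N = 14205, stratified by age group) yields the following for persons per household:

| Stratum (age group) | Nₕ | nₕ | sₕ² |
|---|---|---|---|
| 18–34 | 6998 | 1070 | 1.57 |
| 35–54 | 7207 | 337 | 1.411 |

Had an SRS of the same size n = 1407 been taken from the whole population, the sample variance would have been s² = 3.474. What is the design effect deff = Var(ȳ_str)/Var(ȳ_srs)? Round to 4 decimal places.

0.5974

Var(ȳ_str) = Σ Wₕ²(1−fₕ)sₕ²/nₕ with Wₕ = Nₕ/14205:
  18–34: (6998/14205)²·(1−1070/6998)·1.57/1070 = 3.0165848 × 10^-4
  35–54: (7207/14205)²·(1−337/7207)·1.411/337 = 0.0010273677
  → Var(ȳ_str) = 0.0013290262.
Var(ȳ_srs) = (1 − 1407/14205)·3.474/1407 = 0.0022245214.
deff = 0.0013290262 / 0.0022245214 = 0.5974.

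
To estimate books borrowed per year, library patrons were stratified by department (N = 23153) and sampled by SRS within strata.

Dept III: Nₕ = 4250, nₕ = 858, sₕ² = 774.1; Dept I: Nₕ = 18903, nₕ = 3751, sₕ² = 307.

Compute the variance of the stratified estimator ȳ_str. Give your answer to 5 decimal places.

0.06799

Var(ȳ_str) = Σₕ Wₕ²(1 − fₕ)sₕ²/nₕ with Wₕ = Nₕ/N, N = 23153.
Dept III: Wₕ = 0.18356153; term = 0.18356153²·(1 − 0.20188235)·774.1/858 = 0.024262749.
Dept I: Wₕ = 0.81643847; term = 0.81643847²·(1 − 0.19843411)·307/3751 = 0.043729797.
Sum = 0.067992546.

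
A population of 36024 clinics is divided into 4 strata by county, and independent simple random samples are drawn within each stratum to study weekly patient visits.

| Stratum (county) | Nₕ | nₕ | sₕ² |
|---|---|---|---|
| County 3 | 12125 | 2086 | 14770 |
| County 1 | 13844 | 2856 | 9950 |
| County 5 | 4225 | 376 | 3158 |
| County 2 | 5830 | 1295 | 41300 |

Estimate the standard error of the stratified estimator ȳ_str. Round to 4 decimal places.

1.3519

Var(ȳ_str) = Σₕ Wₕ²(1 − fₕ)sₕ²/nₕ with Wₕ = Nₕ/N, N = 36024.
County 3: Wₕ = 0.33658117; term = 0.33658117²·(1 − 0.17204124)·14770/2086 = 0.66413218.
County 1: Wₕ = 0.38429936; term = 0.38429936²·(1 − 0.20629876)·9950/2856 = 0.40837698.
County 5: Wₕ = 0.11728292; term = 0.11728292²·(1 − 0.08899408)·3158/376 = 0.10524829.
County 2: Wₕ = 0.16183655; term = 0.16183655²·(1 − 0.22212693)·41300/1295 = 0.64974398.
Sum = 1.8275014.
SE = √(1.8275014) = 1.3519.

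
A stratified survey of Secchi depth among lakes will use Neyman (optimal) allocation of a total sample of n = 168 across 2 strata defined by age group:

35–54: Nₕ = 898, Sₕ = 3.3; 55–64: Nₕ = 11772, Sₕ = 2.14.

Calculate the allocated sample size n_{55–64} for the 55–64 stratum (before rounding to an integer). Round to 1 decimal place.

150.3

Neyman allocation: nₕ = n·NₕSₕ / Σⱼ NⱼSⱼ.
Σ NⱼSⱼ = 898·3.3 + 11772·2.14 = 28155.48.
n_{55–64} = 168·11772·2.14 / 28155.48 = 150.3.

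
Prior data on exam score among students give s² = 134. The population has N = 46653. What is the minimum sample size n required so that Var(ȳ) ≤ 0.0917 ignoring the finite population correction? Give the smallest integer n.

Without fpc, n₀ = s²/D = 134/0.0917 = 1461.2868.
Rounding up, n = 1462.

1462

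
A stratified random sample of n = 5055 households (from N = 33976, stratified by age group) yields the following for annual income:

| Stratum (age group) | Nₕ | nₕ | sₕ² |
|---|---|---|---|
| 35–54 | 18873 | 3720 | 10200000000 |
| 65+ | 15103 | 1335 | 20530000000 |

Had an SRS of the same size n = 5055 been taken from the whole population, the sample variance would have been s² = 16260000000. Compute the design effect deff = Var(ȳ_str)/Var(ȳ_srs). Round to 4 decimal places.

1.2598

Var(ȳ_str) = Σ Wₕ²(1−fₕ)sₕ²/nₕ with Wₕ = Nₕ/33976:
  35–54: (18873/33976)²·(1−3720/18873)·10200000000/3720 = 679285.43
  65+: (15103/33976)²·(1−1335/15103)·20530000000/1335 = 2.7701116 × 10^6
  → Var(ȳ_str) = 3.449397 × 10^6.
Var(ȳ_srs) = (1 − 5055/33976)·16260000000/5055 = 2.7380441 × 10^6.
deff = (3.449397 × 10^6) / (2.7380441 × 10^6) = 1.2598.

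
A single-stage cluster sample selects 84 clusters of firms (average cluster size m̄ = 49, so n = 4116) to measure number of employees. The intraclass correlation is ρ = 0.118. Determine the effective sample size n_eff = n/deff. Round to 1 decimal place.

deff = 1 + (49 − 1)·0.118 = 1 + 5.664 = 6.664.
n_eff = 4116 / 6.664 = 617.6.

617.6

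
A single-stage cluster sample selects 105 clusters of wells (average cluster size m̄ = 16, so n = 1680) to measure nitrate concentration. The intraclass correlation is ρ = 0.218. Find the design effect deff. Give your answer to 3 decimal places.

deff = 1 + (16 − 1)·0.218 = 1 + 3.27 = 4.27.

4.270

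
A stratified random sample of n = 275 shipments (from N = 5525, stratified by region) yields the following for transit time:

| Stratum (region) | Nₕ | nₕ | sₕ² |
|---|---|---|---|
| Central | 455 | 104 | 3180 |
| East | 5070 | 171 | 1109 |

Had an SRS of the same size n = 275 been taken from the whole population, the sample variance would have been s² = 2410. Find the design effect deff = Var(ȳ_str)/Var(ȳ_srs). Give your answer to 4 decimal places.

0.6529

Var(ȳ_str) = Σ Wₕ²(1−fₕ)sₕ²/nₕ with Wₕ = Nₕ/5525:
  Central: (455/5525)²·(1−104/455)·3180/104 = 0.15997338
  East: (5070/5525)²·(1−171/5070)·1109/171 = 5.27699
  → Var(ȳ_str) = 5.4369634.
Var(ȳ_srs) = (1 − 275/5525)·2410/275 = 8.3274373.
deff = 5.4369634 / 8.3274373 = 0.6529.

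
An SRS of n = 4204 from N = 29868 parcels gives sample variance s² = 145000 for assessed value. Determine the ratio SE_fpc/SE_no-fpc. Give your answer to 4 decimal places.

0.9270

f = n/N = 4204/29868 = 0.14075264.
SE_no-fpc = √(s²/n) = 5.8729006; SE_fpc = √((1−f)s²/n) = 5.4439202.
Ratio = √(1−f) = 0.92695596.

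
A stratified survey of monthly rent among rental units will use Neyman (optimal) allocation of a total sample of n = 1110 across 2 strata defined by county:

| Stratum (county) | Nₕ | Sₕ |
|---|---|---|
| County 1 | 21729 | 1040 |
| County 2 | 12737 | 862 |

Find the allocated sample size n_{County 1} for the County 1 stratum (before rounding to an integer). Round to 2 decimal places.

747.05

Neyman allocation: nₕ = n·NₕSₕ / Σⱼ NⱼSⱼ.
Σ NⱼSⱼ = 21729·1040 + 12737·862 = 3.3577454 × 10^7.
n_{County 1} = 1110·21729·1040 / (3.3577454 × 10^7) = 747.05.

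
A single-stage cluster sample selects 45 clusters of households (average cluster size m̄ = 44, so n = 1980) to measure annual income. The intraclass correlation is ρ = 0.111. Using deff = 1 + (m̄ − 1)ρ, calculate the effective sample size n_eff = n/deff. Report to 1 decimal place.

deff = 1 + (44 − 1)·0.111 = 1 + 4.773 = 5.773.
n_eff = 1980 / 5.773 = 343.0.

343.0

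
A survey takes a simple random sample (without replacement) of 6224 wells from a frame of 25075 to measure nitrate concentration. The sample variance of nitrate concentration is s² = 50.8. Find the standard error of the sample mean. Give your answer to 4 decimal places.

Under SRS without replacement, Var(ȳ) = (1 − f)·s²/n with f = n/N = 6224/25075 = 0.24821535.
Var(ȳ) = (1 − 0.24821535)·50.8/6224 = 0.75178465·0.0081619537 = 0.0061360315.
SE(ȳ) = √(0.0061360315) = 0.0783.

0.0783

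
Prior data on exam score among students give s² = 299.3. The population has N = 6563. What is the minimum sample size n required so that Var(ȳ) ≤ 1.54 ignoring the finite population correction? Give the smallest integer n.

Without fpc, n₀ = s²/D = 299.3/1.54 = 194.3506.
Rounding up, n = 195.

195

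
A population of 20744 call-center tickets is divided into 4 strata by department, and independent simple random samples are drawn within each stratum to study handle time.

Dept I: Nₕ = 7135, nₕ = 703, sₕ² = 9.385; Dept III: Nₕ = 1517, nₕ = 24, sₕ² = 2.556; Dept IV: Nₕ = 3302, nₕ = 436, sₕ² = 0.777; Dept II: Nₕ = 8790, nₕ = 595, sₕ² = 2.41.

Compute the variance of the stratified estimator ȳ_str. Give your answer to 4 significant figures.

0.002702

Var(ȳ_str) = Σₕ Wₕ²(1 − fₕ)sₕ²/nₕ with Wₕ = Nₕ/N, N = 20744.
Dept I: Wₕ = 0.34395488; term = 0.34395488²·(1 − 0.09852838)·9.385/703 = 0.0014237507.
Dept III: Wₕ = 0.07312958; term = 0.07312958²·(1 − 0.01582070)·2.556/24 = 5.6054436 × 10^-4.
Dept IV: Wₕ = 0.15917856; term = 0.15917856²·(1 − 0.13204119)·0.777/436 = 3.9192483 × 10^-5.
Dept II: Wₕ = 0.42373698; term = 0.42373698²·(1 − 0.06769056)·2.41/595 = 6.7803623 × 10^-4.
Sum = 0.0027015238.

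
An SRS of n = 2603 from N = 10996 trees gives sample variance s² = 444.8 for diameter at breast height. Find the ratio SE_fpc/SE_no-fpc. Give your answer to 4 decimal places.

0.8737

f = n/N = 2603/10996 = 0.23672244.
SE_no-fpc = √(s²/n) = 0.41337604; SE_fpc = √((1−f)s²/n) = 0.36114911.
Ratio = √(1−f) = 0.87365757.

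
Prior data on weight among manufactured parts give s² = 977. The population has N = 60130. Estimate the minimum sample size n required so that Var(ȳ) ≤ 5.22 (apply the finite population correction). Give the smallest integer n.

Without fpc, n₀ = s²/D = 977/5.22 = 187.1648.
With fpc, (1 − n/N)·s²/n ≤ D requires n ≥ n₀/(1 + n₀/N) = 187.1648/(1 + 187.1648/60130) = 186.5840.
Rounding up, n = 187.

187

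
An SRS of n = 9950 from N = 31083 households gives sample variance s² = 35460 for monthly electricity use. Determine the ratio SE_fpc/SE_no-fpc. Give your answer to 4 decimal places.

f = n/N = 9950/31083 = 0.32011067.
SE_no-fpc = √(s²/n) = 1.887808; SE_fpc = √((1−f)s²/n) = 1.5565997.
Ratio = √(1−f) = 0.82455402.

0.8246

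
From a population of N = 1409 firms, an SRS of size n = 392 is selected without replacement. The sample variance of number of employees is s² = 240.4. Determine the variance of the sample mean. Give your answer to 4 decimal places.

Under SRS without replacement, Var(ȳ) = (1 − f)·s²/n with f = n/N = 392/1409 = 0.27821150.
Var(ȳ) = (1 − 0.27821150)·240.4/392 = 0.72178850·0.61326531 = 0.44264785.

0.4426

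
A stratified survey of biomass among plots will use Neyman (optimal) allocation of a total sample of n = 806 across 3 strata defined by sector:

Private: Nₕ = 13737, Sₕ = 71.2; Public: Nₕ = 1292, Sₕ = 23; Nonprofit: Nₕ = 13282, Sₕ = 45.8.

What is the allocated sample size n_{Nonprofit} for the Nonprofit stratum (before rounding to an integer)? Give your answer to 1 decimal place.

303.4

Neyman allocation: nₕ = n·NₕSₕ / Σⱼ NⱼSⱼ.
Σ NⱼSⱼ = 13737·71.2 + 1292·23 + 13282·45.8 = 1.616106 × 10^6.
n_{Nonprofit} = 806·13282·45.8 / (1.616106 × 10^6) = 303.4.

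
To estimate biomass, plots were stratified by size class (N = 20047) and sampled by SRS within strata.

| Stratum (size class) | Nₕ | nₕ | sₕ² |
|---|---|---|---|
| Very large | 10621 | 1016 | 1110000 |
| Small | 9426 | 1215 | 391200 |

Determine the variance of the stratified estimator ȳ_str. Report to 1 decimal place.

Var(ȳ_str) = Σₕ Wₕ²(1 − fₕ)sₕ²/nₕ with Wₕ = Nₕ/N, N = 20047.
Very large: Wₕ = 0.52980496; term = 0.52980496²·(1 − 0.09565954)·1110000/1016 = 277.32771.
Small: Wₕ = 0.47019504; term = 0.47019504²·(1 − 0.12889879)·391200/1215 = 62.007936.
Sum = 339.33565.

339.3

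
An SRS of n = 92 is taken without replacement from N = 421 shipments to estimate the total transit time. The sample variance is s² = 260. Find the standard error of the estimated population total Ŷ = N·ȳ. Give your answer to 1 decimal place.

Var(Ŷ) = N²·Var(ȳ) = N²·(1 − n/N)·s²/n.
f = 92/421 = 0.21852732; Var(ȳ) = 0.78147268·260/92 = 2.2085098.
Var(Ŷ) = 421² · 2.2085098 = 391438.49.
SE(Ŷ) = √(391438.49) = 625.7.

625.7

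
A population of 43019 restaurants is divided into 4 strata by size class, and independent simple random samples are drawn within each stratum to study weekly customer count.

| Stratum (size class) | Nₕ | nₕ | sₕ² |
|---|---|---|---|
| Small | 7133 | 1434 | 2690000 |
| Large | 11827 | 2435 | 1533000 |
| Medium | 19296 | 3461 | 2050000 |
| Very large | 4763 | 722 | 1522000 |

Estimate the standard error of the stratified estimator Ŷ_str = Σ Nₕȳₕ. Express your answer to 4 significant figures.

606400

Var(Ŷ_str) = Σₕ Nₕ²(1 − fₕ)sₕ²/nₕ.
Small: 7133²·(1 − 1434/7133)·2690000/1434 = 7.6255998 × 10^10.
Large: 11827²·(1 − 2435/11827)·1533000/2435 = 6.9931987 × 10^10.
Medium: 19296²·(1 − 3461/19296)·2050000/3461 = 1.8098293 × 10^11.
Very large: 4763²·(1 − 722/4763)·1522000/722 = 4.0573912 × 10^10.
Sum = 3.6774483 × 10^11.
SE = √(3.6774483 × 10^11) = 606400.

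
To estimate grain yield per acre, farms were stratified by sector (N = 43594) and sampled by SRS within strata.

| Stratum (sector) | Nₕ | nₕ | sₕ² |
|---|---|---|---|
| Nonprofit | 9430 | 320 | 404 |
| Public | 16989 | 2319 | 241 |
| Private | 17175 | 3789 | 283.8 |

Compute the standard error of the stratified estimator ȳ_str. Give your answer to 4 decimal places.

0.2824

Var(ȳ_str) = Σₕ Wₕ²(1 − fₕ)sₕ²/nₕ with Wₕ = Nₕ/N, N = 43594.
Nonprofit: Wₕ = 0.21631417; term = 0.21631417²·(1 − 0.03393425)·404/320 = 0.057070019.
Public: Wₕ = 0.38970959; term = 0.38970959²·(1 − 0.13650009)·241/2319 = 0.013628899.
Private: Wₕ = 0.39397624; term = 0.39397624²·(1 − 0.22061135)·283.8/3789 = 0.0090611206.
Sum = 0.079760039.
SE = √(0.079760039) = 0.2824.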